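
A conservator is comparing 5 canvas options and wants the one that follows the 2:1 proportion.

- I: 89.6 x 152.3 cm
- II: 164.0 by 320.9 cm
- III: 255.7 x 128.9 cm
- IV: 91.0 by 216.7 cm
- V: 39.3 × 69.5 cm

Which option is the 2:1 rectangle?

Target 2:1 ≈ 2.000.
I: 1.700 (Δ0.300)  II: 1.957 (Δ0.043)  III: 1.984 (Δ0.016)  IV: 2.381 (Δ0.381)  V: 1.768 (Δ0.232)

III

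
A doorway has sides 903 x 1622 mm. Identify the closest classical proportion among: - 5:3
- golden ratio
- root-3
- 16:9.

Ratio = 1622 / 903 ≈ 1.796.
Distances: 5:3 1.667 (Δ 0.129); golden ratio 1.618 (Δ 0.178); root-3 1.732 (Δ 0.064); 16:9 1.778 (Δ 0.018).

16:9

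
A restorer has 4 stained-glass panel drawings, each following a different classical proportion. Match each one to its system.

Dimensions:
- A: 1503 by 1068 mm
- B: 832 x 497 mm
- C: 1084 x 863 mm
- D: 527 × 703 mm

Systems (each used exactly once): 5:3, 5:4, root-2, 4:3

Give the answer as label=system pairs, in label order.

A=root-2, B=5:3, C=5:4, D=4:3

A = 1503/1068 ≈ 1.407 → root-2 (1.414)
B = 832/497 ≈ 1.674 → 5:3 (1.667)
C = 1084/863 ≈ 1.256 → 5:4 (1.250)
D = 703/527 ≈ 1.334 → 4:3 (1.333)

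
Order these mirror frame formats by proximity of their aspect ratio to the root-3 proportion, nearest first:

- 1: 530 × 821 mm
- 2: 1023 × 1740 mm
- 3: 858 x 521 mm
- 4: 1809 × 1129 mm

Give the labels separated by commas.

2, 3, 4, 1

1: 821/530 ≈ 1.549 → |1.549 − 1.732| = 0.183
2: 1740/1023 ≈ 1.701 → |1.701 − 1.732| = 0.031
3: 858/521 ≈ 1.647 → |1.647 − 1.732| = 0.085
4: 1809/1129 ≈ 1.602 → |1.602 − 1.732| = 0.130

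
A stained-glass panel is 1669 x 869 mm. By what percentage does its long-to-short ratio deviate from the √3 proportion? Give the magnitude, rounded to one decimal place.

Ratio = 1669 / 869 ≈ 1.9206.
Ideal root-3 ≈ 1.7321. |1.9206 − 1.7321| / 1.7321 ≈ 10.88% → 10.9%.

10.9%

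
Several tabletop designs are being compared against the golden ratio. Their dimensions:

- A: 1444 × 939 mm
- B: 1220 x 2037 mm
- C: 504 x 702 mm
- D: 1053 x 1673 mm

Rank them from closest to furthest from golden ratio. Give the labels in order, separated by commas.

D, B, A, C

Ratios: A = 1444 / 939 ≈ 1.538; B = 2037 / 1220 ≈ 1.670; C = 702 / 504 ≈ 1.393; D = 1673 / 1053 ≈ 1.589.
|Δ from 1.618|: A 0.080; B 0.052; C 0.225; D 0.029.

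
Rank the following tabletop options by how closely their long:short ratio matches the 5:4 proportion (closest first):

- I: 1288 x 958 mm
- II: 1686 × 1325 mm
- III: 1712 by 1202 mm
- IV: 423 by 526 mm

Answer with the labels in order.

IV, II, I, III

Ratios: I = 1288 / 958 ≈ 1.344; II = 1686 / 1325 ≈ 1.272; III = 1712 / 1202 ≈ 1.424; IV = 526 / 423 ≈ 1.243.
|Δ from 1.250|: I 0.094; II 0.022; III 0.174; IV 0.007.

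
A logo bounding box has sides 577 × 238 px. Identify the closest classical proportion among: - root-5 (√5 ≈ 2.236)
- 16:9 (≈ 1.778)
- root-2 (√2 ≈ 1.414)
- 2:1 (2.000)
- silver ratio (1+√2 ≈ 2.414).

577/238 ≈ 2.424. Nearest candidates are silver ratio (2.414, off by 0.010) and root-5 (2.236, off by 0.188).

silver ratio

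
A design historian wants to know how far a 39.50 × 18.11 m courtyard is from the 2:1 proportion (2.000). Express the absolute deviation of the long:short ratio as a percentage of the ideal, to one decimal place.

9.1%

Ratio = 39.50 / 18.11 ≈ 2.1811.
Ideal 2:1 = 2.0000. |2.1811 − 2.0000| / 2.0000 ≈ 9.05% → 9.1%.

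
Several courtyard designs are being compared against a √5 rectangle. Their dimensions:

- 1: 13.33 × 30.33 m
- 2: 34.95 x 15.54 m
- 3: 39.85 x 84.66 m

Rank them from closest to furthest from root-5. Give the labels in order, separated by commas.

2, 1, 3

1: 30.33/13.33 ≈ 2.275 → |2.275 − 2.236| = 0.039
2: 34.95/15.54 ≈ 2.249 → |2.249 − 2.236| = 0.013
3: 84.66/39.85 ≈ 2.124 → |2.124 − 2.236| = 0.112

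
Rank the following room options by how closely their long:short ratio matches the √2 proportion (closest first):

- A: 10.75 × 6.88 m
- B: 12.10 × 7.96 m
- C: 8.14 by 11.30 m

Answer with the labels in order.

C, B, A

Ratios: A = 10.75 / 6.88 ≈ 1.562; B = 12.10 / 7.96 ≈ 1.520; C = 11.30 / 8.14 ≈ 1.388.
|Δ from 1.414|: A 0.148; B 0.106; C 0.026.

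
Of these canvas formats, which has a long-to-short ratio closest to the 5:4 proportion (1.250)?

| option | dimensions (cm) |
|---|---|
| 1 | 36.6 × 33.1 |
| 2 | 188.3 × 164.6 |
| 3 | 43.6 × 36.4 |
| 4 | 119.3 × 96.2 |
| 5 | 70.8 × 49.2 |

4

Ratios (long/short): 1 ≈ 1.106; 2 ≈ 1.144; 3 ≈ 1.198; 4 ≈ 1.240; 5 ≈ 1.439.
5:4 ≈ 1.250; option 4 is nearest (Δ 0.010).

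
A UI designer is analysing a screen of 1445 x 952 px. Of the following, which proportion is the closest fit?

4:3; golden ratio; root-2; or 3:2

Ratio = 1445 / 952 ≈ 1.518.
Distances: 4:3 1.333 (Δ 0.185); golden ratio 1.618 (Δ 0.100); root-2 1.414 (Δ 0.104); 3:2 1.500 (Δ 0.018).

3:2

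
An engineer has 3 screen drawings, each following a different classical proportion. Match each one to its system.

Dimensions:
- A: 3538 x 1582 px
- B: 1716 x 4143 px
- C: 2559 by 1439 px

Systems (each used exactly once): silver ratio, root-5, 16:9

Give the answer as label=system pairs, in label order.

A = 3538/1582 ≈ 2.236 → root-5 (2.236)
B = 4143/1716 ≈ 2.414 → silver ratio (2.414)
C = 2559/1439 ≈ 1.778 → 16:9 (1.778)

A=root-5, B=silver ratio, C=16:9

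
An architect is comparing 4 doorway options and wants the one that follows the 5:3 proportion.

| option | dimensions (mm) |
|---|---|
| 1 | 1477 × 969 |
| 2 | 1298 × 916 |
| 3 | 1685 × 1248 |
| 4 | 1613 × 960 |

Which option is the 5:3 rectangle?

Target 5:3 ≈ 1.667.
1: 1.524 (Δ0.143)  2: 1.417 (Δ0.250)  3: 1.350 (Δ0.317)  4: 1.680 (Δ0.013)

4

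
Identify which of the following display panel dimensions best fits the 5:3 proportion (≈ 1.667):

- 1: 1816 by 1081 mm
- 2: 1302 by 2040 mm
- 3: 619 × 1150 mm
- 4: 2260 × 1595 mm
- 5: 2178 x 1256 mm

1

Ratios (long/short): 1 ≈ 1.680; 2 ≈ 1.567; 3 ≈ 1.858; 4 ≈ 1.417; 5 ≈ 1.734.
5:3 ≈ 1.667; option 1 is nearest (Δ 0.013).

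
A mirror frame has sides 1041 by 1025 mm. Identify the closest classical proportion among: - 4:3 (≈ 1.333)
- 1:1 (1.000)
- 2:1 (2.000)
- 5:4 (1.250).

1:1

1041/1025 ≈ 1.016. Nearest candidates are 1:1 (1.000, off by 0.016) and 5:4 (1.250, off by 0.234).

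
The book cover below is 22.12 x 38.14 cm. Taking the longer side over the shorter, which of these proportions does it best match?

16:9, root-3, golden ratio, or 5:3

Ratio = 38.14 / 22.12 ≈ 1.724.
Distances: 16:9 1.778 (Δ 0.054); root-3 1.732 (Δ 0.008); golden ratio 1.618 (Δ 0.106); 5:3 1.667 (Δ 0.057).

root-3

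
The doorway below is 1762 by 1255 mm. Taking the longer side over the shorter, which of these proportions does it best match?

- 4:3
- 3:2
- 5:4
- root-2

Ratio = 1762 / 1255 ≈ 1.404.
Distances: 4:3 1.333 (Δ 0.071); 3:2 1.500 (Δ 0.096); 5:4 1.250 (Δ 0.154); root-2 1.414 (Δ 0.010).

root-2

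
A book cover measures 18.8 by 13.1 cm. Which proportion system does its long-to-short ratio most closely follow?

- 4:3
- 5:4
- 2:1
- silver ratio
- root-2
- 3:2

root-2

Ratio = 18.8 / 13.1 ≈ 1.435.
Distances: 4:3 1.333 (Δ 0.102); 5:4 1.250 (Δ 0.185); 2:1 2.000 (Δ 0.565); silver ratio 2.414 (Δ 0.979); root-2 1.414 (Δ 0.021); 3:2 1.500 (Δ 0.065).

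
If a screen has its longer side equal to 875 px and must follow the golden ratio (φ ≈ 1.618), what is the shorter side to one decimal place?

540.8 px

golden ratio ≈ 1.61803.
Shorter side = 875 ÷ 1.61803 ≈ 540.781 → 540.8 px.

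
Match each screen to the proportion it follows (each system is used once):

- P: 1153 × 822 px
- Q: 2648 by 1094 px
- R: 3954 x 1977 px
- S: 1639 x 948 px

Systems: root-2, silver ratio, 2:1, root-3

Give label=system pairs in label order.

P=root-2, Q=silver ratio, R=2:1, S=root-3

Ratios: P ≈ 1.403; Q ≈ 2.420; R ≈ 2.000; S ≈ 1.729.
Targets: root-2 ≈ 1.414; silver ratio ≈ 2.414; 2:1 ≈ 2.000; root-3 ≈ 1.732.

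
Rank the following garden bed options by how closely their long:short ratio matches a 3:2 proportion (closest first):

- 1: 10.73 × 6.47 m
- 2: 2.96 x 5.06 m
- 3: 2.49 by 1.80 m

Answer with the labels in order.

3, 1, 2

1: 10.73/6.47 ≈ 1.658 → |1.658 − 1.500| = 0.158
2: 5.06/2.96 ≈ 1.709 → |1.709 − 1.500| = 0.209
3: 2.49/1.80 ≈ 1.383 → |1.383 − 1.500| = 0.117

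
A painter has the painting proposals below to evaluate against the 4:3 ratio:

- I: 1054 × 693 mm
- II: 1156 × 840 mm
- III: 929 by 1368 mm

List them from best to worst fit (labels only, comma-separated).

II, III, I

Ratios: I = 1054 / 693 ≈ 1.521; II = 1156 / 840 ≈ 1.376; III = 1368 / 929 ≈ 1.473.
|Δ from 1.333|: I 0.188; II 0.043; III 0.140.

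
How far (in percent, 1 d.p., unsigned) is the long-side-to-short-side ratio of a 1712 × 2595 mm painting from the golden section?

Ratio = 2595 / 1712 ≈ 1.5158.
Ideal golden ratio ≈ 1.6180. |1.5158 − 1.6180| / 1.6180 ≈ 6.32% → 6.3%.

6.3%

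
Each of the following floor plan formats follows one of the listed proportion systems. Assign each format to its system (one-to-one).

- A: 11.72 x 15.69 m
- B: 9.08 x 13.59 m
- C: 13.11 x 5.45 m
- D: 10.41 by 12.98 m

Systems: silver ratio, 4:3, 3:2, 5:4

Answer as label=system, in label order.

A = 15.69/11.72 ≈ 1.339 → 4:3 (1.333)
B = 13.59/9.08 ≈ 1.497 → 3:2 (1.500)
C = 13.11/5.45 ≈ 2.406 → silver ratio (2.414)
D = 12.98/10.41 ≈ 1.247 → 5:4 (1.250)

A=4:3, B=3:2, C=silver ratio, D=5:4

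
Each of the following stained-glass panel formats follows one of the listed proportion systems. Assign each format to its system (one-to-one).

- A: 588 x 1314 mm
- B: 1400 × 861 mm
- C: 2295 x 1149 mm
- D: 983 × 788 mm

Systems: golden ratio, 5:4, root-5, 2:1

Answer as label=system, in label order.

A = 1314/588 ≈ 2.235 → root-5 (2.236)
B = 1400/861 ≈ 1.626 → golden ratio (1.618)
C = 2295/1149 ≈ 1.997 → 2:1 (2.000)
D = 983/788 ≈ 1.247 → 5:4 (1.250)

A=root-5, B=golden ratio, C=2:1, D=5:4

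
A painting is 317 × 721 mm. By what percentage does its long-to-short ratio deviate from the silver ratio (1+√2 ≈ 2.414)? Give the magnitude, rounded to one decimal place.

Ratio = 721 / 317 ≈ 2.2744.
Ideal silver ratio ≈ 2.4142. |2.2744 − 2.4142| / 2.4142 ≈ 5.79% → 5.8%.

5.8%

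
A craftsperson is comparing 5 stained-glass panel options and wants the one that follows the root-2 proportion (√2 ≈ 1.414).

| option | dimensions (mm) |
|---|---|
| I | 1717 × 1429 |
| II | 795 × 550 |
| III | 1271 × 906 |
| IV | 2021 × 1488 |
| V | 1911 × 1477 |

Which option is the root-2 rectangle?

III

Ratios (long/short): I ≈ 1.202; II ≈ 1.445; III ≈ 1.403; IV ≈ 1.358; V ≈ 1.294.
root-2 ≈ 1.414; option III is nearest (Δ 0.011).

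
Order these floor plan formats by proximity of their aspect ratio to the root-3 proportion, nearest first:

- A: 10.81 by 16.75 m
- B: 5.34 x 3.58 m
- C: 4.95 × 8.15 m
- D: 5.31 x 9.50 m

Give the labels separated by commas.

D, C, A, B

A: 16.75/10.81 ≈ 1.549 → |1.549 − 1.732| = 0.183
B: 5.34/3.58 ≈ 1.492 → |1.492 − 1.732| = 0.240
C: 8.15/4.95 ≈ 1.646 → |1.646 − 1.732| = 0.086
D: 9.50/5.31 ≈ 1.789 → |1.789 − 1.732| = 0.057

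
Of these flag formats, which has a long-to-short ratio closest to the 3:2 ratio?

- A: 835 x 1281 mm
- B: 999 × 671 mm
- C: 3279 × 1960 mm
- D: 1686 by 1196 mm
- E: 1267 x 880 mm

Target 3:2 ≈ 1.500.
A: 1.534 (Δ0.034)  B: 1.489 (Δ0.011)  C: 1.673 (Δ0.173)  D: 1.410 (Δ0.090)  E: 1.440 (Δ0.060)

B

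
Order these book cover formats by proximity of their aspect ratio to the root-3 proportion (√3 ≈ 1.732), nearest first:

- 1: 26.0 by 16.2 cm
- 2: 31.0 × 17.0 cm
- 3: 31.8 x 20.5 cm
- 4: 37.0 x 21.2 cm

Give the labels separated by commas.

4, 2, 1, 3

Ratios: 1 = 26.0 / 16.2 ≈ 1.605; 2 = 31.0 / 17.0 ≈ 1.824; 3 = 31.8 / 20.5 ≈ 1.551; 4 = 37.0 / 21.2 ≈ 1.745.
|Δ from 1.732|: 1 0.127; 2 0.092; 3 0.181; 4 0.013.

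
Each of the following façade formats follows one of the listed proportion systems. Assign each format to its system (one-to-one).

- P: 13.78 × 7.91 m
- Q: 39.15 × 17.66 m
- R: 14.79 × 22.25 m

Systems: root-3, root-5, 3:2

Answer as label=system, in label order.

P=root-3, Q=root-5, R=3:2

P = 13.78/7.91 ≈ 1.742 → root-3 (1.732)
Q = 39.15/17.66 ≈ 2.217 → root-5 (2.236)
R = 22.25/14.79 ≈ 1.504 → 3:2 (1.500)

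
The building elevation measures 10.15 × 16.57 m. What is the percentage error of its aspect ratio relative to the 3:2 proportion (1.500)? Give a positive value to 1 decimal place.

8.8%

Ratio = 16.57 / 10.15 ≈ 1.6325.
Ideal 3:2 = 1.5000. |1.6325 − 1.5000| / 1.5000 ≈ 8.83% → 8.8%.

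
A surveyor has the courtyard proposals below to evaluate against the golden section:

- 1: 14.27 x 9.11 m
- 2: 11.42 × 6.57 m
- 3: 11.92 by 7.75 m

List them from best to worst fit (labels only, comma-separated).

1, 3, 2

1: 14.27/9.11 ≈ 1.566 → |1.566 − 1.618| = 0.052
2: 11.42/6.57 ≈ 1.738 → |1.738 − 1.618| = 0.120
3: 11.92/7.75 ≈ 1.538 → |1.538 − 1.618| = 0.080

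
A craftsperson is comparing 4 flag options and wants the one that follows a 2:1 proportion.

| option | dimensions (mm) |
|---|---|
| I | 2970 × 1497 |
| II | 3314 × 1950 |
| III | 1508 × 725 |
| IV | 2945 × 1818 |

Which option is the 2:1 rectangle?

Target 2:1 ≈ 2.000.
I: 1.984 (Δ0.016)  II: 1.699 (Δ0.301)  III: 2.080 (Δ0.080)  IV: 1.620 (Δ0.380)

I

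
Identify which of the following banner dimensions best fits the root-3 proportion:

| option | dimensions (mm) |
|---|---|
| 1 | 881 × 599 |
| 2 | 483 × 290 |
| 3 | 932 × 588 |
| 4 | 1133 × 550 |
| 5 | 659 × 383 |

Ratios (long/short): 1 ≈ 1.471; 2 ≈ 1.666; 3 ≈ 1.585; 4 ≈ 2.060; 5 ≈ 1.721.
root-3 ≈ 1.732; option 5 is nearest (Δ 0.011).

5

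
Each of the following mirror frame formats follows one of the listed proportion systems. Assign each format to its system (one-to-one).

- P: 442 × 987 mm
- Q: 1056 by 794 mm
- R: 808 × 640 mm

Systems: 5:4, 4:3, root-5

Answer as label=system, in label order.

Ratios: P ≈ 2.233; Q ≈ 1.330; R ≈ 1.262.
Targets: 5:4 ≈ 1.250; 4:3 ≈ 1.333; root-5 ≈ 2.236.

P=root-5, Q=4:3, R=5:4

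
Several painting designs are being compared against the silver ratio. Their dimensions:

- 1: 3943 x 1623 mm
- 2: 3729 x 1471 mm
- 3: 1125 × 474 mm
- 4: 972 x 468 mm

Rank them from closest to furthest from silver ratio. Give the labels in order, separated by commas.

1: 3943/1623 ≈ 2.429 → |2.429 − 2.414| = 0.015
2: 3729/1471 ≈ 2.535 → |2.535 − 2.414| = 0.121
3: 1125/474 ≈ 2.373 → |2.373 − 2.414| = 0.041
4: 972/468 ≈ 2.077 → |2.077 − 2.414| = 0.337

1, 3, 2, 4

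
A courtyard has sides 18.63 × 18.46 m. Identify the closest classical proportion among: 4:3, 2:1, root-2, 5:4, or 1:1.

1:1

Ratio = 18.63 / 18.46 ≈ 1.009.
Distances: 4:3 1.333 (Δ 0.324); 2:1 2.000 (Δ 0.991); root-2 1.414 (Δ 0.405); 5:4 1.250 (Δ 0.241); 1:1 1.000 (Δ 0.009).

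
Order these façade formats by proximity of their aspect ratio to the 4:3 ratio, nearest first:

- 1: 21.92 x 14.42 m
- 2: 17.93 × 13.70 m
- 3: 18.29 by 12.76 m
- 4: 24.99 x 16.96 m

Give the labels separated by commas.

1: 21.92/14.42 ≈ 1.520 → |1.520 − 1.333| = 0.187
2: 17.93/13.70 ≈ 1.309 → |1.309 − 1.333| = 0.024
3: 18.29/12.76 ≈ 1.433 → |1.433 − 1.333| = 0.100
4: 24.99/16.96 ≈ 1.473 → |1.473 − 1.333| = 0.140

2, 3, 4, 1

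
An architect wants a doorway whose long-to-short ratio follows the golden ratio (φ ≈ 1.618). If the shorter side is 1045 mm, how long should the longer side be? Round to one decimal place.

golden ratio ≈ 1.61803.
Longer side = 1045 × 1.61803 ≈ 1690.841 → 1690.8 mm.

1690.8 mm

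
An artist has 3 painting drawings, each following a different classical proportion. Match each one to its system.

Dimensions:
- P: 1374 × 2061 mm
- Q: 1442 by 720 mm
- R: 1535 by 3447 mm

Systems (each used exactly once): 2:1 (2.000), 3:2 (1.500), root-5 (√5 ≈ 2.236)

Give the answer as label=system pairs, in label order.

P=3:2, Q=2:1, R=root-5

Ratios: P ≈ 1.500; Q ≈ 2.003; R ≈ 2.246.
Targets: 2:1 ≈ 2.000; 3:2 ≈ 1.500; root-5 ≈ 2.236.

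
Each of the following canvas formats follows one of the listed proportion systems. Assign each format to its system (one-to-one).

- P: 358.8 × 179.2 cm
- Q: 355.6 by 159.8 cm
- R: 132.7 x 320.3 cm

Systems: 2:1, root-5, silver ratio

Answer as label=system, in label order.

P = 358.8/179.2 ≈ 2.002 → 2:1 (2.000)
Q = 355.6/159.8 ≈ 2.225 → root-5 (2.236)
R = 320.3/132.7 ≈ 2.414 → silver ratio (2.414)

P=2:1, Q=root-5, R=silver ratio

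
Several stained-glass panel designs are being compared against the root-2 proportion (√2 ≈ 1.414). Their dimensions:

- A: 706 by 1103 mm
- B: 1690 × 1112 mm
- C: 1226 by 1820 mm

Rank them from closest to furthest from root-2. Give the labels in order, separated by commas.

C, B, A

A: 1103/706 ≈ 1.562 → |1.562 − 1.414| = 0.148
B: 1690/1112 ≈ 1.520 → |1.520 − 1.414| = 0.106
C: 1820/1226 ≈ 1.485 → |1.485 − 1.414| = 0.071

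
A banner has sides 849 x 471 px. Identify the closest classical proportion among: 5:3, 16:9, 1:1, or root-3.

849/471 ≈ 1.803. Nearest candidates are 16:9 (1.778, off by 0.025) and root-3 (1.732, off by 0.071).

16:9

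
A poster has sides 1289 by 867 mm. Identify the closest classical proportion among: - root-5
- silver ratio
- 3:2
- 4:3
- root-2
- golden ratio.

Ratio = 1289 / 867 ≈ 1.487.
Distances: root-5 2.236 (Δ 0.749); silver ratio 2.414 (Δ 0.927); 3:2 1.500 (Δ 0.013); 4:3 1.333 (Δ 0.154); root-2 1.414 (Δ 0.073); golden ratio 1.618 (Δ 0.131).

3:2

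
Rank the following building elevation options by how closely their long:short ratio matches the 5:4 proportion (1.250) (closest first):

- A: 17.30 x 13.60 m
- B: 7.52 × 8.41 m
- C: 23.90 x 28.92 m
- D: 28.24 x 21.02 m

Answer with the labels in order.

A, C, D, B

A: 17.30/13.60 ≈ 1.272 → |1.272 − 1.250| = 0.022
B: 8.41/7.52 ≈ 1.118 → |1.118 − 1.250| = 0.132
C: 28.92/23.90 ≈ 1.210 → |1.210 − 1.250| = 0.040
D: 28.24/21.02 ≈ 1.343 → |1.343 − 1.250| = 0.093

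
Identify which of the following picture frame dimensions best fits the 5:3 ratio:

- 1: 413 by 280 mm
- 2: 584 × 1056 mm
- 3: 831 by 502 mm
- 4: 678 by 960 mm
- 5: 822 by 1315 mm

3

Ratios (long/short): 1 ≈ 1.475; 2 ≈ 1.808; 3 ≈ 1.655; 4 ≈ 1.416; 5 ≈ 1.600.
5:3 ≈ 1.667; option 3 is nearest (Δ 0.012).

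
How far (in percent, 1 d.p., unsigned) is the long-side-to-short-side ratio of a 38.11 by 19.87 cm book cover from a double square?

4.1%

Ratio = 38.11 / 19.87 ≈ 1.9180.
Ideal 2:1 = 2.0000. |1.9180 − 2.0000| / 2.0000 ≈ 4.10% → 4.1%.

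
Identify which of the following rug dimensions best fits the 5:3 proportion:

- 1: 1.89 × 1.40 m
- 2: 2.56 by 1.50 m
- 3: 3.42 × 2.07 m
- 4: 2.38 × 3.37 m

3

Ratios (long/short): 1 ≈ 1.350; 2 ≈ 1.707; 3 ≈ 1.652; 4 ≈ 1.416.
5:3 ≈ 1.667; option 3 is nearest (Δ 0.015).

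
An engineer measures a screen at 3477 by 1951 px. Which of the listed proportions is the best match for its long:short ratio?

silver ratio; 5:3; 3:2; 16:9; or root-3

3477/1951 ≈ 1.782. Nearest candidates are 16:9 (1.778, off by 0.004) and root-3 (1.732, off by 0.050).

16:9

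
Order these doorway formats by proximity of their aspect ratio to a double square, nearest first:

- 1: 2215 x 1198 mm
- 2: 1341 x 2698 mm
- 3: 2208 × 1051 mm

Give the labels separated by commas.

2, 3, 1

Ratios: 1 = 2215 / 1198 ≈ 1.849; 2 = 2698 / 1341 ≈ 2.012; 3 = 2208 / 1051 ≈ 2.101.
|Δ from 2.000|: 1 0.151; 2 0.012; 3 0.101.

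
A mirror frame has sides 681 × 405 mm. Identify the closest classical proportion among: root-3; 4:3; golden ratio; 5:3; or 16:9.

5:3

Ratio = 681 / 405 ≈ 1.681.
Distances: root-3 1.732 (Δ 0.051); 4:3 1.333 (Δ 0.348); golden ratio 1.618 (Δ 0.063); 5:3 1.667 (Δ 0.014); 16:9 1.778 (Δ 0.097).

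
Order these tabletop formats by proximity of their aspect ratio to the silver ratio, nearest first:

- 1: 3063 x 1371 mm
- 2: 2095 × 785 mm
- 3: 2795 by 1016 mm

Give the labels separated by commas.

1, 2, 3

Ratios: 1 = 3063 / 1371 ≈ 2.234; 2 = 2095 / 785 ≈ 2.669; 3 = 2795 / 1016 ≈ 2.751.
|Δ from 2.414|: 1 0.180; 2 0.255; 3 0.337.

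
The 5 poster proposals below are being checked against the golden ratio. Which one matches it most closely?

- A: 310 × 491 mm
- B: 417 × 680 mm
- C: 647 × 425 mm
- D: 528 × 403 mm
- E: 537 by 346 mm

B

Target golden ratio ≈ 1.618.
A: 1.584 (Δ0.034)  B: 1.631 (Δ0.013)  C: 1.522 (Δ0.096)  D: 1.310 (Δ0.308)  E: 1.552 (Δ0.066)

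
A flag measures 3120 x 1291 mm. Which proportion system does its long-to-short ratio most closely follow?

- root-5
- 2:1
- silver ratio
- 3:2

silver ratio

Ratio = 3120 / 1291 ≈ 2.417.
Distances: root-5 2.236 (Δ 0.181); 2:1 2.000 (Δ 0.417); silver ratio 2.414 (Δ 0.003); 3:2 1.500 (Δ 0.917).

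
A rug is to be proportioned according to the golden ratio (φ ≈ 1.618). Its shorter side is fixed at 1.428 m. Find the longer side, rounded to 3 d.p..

golden ratio ≈ 1.61803.
Longer side = 1.428 × 1.61803 ≈ 2.31055 → 2.311 m.

2.311 m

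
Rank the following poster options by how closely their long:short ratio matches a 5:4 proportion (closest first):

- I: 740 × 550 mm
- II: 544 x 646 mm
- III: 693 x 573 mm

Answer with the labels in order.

Ratios: I = 740 / 550 ≈ 1.345; II = 646 / 544 ≈ 1.188; III = 693 / 573 ≈ 1.209.
|Δ from 1.250|: I 0.095; II 0.062; III 0.041.

III, II, I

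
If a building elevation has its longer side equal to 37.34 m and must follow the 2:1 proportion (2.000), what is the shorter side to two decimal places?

18.67 m

2:1 = 2.00000.
Shorter side = 37.34 ÷ 2.00000 ≈ 18.6700 → 18.67 m.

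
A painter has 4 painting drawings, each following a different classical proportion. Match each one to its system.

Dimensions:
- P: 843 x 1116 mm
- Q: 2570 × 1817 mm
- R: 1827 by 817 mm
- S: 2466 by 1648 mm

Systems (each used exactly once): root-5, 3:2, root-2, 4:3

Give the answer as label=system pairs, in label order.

P = 1116/843 ≈ 1.324 → 4:3 (1.333)
Q = 2570/1817 ≈ 1.414 → root-2 (1.414)
R = 1827/817 ≈ 2.236 → root-5 (2.236)
S = 2466/1648 ≈ 1.496 → 3:2 (1.500)

P=4:3, Q=root-2, R=root-5, S=3:2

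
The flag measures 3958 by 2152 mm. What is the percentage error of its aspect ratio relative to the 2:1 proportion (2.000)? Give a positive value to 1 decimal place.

Ratio = 3958 / 2152 ≈ 1.8392.
Ideal 2:1 = 2.0000. |1.8392 − 2.0000| / 2.0000 ≈ 8.04% → 8.0%.

8.0%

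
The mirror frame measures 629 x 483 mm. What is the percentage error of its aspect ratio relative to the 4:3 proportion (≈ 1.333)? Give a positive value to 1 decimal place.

2.3%

Ratio = 629 / 483 ≈ 1.3023.
Ideal 4:3 ≈ 1.3333. |1.3023 − 1.3333| / 1.3333 ≈ 2.33% → 2.3%.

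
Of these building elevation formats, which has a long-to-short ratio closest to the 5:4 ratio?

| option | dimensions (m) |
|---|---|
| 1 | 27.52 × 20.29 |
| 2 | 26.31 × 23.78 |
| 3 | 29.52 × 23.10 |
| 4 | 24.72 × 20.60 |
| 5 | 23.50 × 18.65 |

Ratios (long/short): 1 ≈ 1.356; 2 ≈ 1.106; 3 ≈ 1.278; 4 ≈ 1.200; 5 ≈ 1.260.
5:4 ≈ 1.250; option 5 is nearest (Δ 0.010).

5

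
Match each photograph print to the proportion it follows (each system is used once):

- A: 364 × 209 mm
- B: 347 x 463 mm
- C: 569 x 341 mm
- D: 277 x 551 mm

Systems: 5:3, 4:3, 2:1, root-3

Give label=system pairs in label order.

A=root-3, B=4:3, C=5:3, D=2:1

A = 364/209 ≈ 1.742 → root-3 (1.732)
B = 463/347 ≈ 1.334 → 4:3 (1.333)
C = 569/341 ≈ 1.669 → 5:3 (1.667)
D = 551/277 ≈ 1.989 → 2:1 (2.000)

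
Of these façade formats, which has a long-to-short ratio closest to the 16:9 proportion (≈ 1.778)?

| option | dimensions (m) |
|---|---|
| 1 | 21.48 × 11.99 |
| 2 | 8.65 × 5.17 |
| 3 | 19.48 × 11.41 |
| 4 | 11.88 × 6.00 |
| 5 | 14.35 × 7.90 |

1

Ratios (long/short): 1 ≈ 1.791; 2 ≈ 1.673; 3 ≈ 1.707; 4 ≈ 1.980; 5 ≈ 1.816.
16:9 ≈ 1.778; option 1 is nearest (Δ 0.013).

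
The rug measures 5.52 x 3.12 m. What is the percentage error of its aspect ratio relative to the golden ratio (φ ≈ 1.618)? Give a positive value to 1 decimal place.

Ratio = 5.52 / 3.12 ≈ 1.7692.
Ideal golden ratio ≈ 1.6180. |1.7692 − 1.6180| / 1.6180 ≈ 9.34% → 9.3%.

9.3%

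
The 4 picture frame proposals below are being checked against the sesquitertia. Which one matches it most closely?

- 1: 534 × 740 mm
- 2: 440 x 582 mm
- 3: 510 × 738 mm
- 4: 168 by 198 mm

Target 4:3 ≈ 1.333.
1: 1.386 (Δ0.053)  2: 1.323 (Δ0.010)  3: 1.447 (Δ0.114)  4: 1.179 (Δ0.154)

2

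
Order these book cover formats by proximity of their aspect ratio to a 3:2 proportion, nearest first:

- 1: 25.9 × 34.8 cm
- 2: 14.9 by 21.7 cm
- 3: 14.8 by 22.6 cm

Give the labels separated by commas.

3, 2, 1

Ratios: 1 = 34.8 / 25.9 ≈ 1.344; 2 = 21.7 / 14.9 ≈ 1.456; 3 = 22.6 / 14.8 ≈ 1.527.
|Δ from 1.500|: 1 0.156; 2 0.044; 3 0.027.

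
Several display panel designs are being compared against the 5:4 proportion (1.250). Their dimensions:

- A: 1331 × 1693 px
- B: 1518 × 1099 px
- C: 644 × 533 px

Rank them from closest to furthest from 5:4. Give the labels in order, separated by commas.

A: 1693/1331 ≈ 1.272 → |1.272 − 1.250| = 0.022
B: 1518/1099 ≈ 1.381 → |1.381 − 1.250| = 0.131
C: 644/533 ≈ 1.208 → |1.208 − 1.250| = 0.042

A, C, B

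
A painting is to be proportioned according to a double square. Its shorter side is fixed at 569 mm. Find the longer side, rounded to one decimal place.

1138.0 mm

2:1 = 2.00000.
Longer side = 569 × 2.00000 ≈ 1138.000 → 1138.0 mm.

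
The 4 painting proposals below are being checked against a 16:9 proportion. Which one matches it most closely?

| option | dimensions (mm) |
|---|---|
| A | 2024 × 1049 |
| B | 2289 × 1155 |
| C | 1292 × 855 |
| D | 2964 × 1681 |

Ratios (long/short): A ≈ 1.929; B ≈ 1.982; C ≈ 1.511; D ≈ 1.763.
16:9 ≈ 1.778; option D is nearest (Δ 0.015).

D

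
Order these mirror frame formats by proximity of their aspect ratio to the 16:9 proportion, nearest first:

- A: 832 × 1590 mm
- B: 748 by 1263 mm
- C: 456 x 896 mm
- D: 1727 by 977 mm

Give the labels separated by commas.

D, B, A, C

Ratios: A = 1590 / 832 ≈ 1.911; B = 1263 / 748 ≈ 1.689; C = 896 / 456 ≈ 1.965; D = 1727 / 977 ≈ 1.768.
|Δ from 1.778|: A 0.133; B 0.089; C 0.187; D 0.010.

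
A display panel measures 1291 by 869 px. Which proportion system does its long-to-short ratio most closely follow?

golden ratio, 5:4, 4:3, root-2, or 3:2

1291/869 ≈ 1.486. Nearest candidates are 3:2 (1.500, off by 0.014) and root-2 (1.414, off by 0.072).

3:2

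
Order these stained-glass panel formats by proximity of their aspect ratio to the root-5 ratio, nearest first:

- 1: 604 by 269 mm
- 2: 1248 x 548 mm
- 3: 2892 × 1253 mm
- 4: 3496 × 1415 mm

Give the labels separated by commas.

Ratios: 1 = 604 / 269 ≈ 2.245; 2 = 1248 / 548 ≈ 2.277; 3 = 2892 / 1253 ≈ 2.308; 4 = 3496 / 1415 ≈ 2.471.
|Δ from 2.236|: 1 0.009; 2 0.041; 3 0.072; 4 0.235.

1, 2, 3, 4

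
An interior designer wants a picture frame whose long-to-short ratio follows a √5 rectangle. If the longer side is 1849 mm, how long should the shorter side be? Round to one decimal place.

root-5 ≈ 2.23607.
Shorter side = 1849 ÷ 2.23607 ≈ 826.897 → 826.9 mm.

826.9 mm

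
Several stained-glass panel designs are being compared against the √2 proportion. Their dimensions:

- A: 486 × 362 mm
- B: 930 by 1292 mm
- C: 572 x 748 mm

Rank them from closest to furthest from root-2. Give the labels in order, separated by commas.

A: 486/362 ≈ 1.343 → |1.343 − 1.414| = 0.071
B: 1292/930 ≈ 1.389 → |1.389 − 1.414| = 0.025
C: 748/572 ≈ 1.308 → |1.308 − 1.414| = 0.106

B, A, C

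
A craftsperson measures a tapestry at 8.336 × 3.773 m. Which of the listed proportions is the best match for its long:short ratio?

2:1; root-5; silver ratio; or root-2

root-5

Ratio = 8.336 / 3.773 ≈ 2.209.
Distances: 2:1 2.000 (Δ 0.209); root-5 2.236 (Δ 0.027); silver ratio 2.414 (Δ 0.205); root-2 1.414 (Δ 0.795).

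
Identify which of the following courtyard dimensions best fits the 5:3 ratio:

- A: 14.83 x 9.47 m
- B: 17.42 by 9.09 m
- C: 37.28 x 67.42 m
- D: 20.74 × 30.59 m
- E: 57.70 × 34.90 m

Target 5:3 ≈ 1.667.
A: 1.566 (Δ0.101)  B: 1.916 (Δ0.249)  C: 1.808 (Δ0.141)  D: 1.475 (Δ0.192)  E: 1.653 (Δ0.014)

E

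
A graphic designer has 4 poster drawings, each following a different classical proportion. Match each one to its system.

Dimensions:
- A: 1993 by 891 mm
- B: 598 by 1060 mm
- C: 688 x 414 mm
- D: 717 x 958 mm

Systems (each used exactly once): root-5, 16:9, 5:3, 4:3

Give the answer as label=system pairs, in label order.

A=root-5, B=16:9, C=5:3, D=4:3

Ratios: A ≈ 2.237; B ≈ 1.773; C ≈ 1.662; D ≈ 1.336.
Targets: root-5 ≈ 2.236; 16:9 ≈ 1.778; 5:3 ≈ 1.667; 4:3 ≈ 1.333.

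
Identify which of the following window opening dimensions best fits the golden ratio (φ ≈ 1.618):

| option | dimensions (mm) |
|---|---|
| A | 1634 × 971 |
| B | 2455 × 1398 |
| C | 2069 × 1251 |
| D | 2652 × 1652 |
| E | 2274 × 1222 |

D

Target golden ratio ≈ 1.618.
A: 1.683 (Δ0.065)  B: 1.756 (Δ0.138)  C: 1.654 (Δ0.036)  D: 1.605 (Δ0.013)  E: 1.861 (Δ0.243)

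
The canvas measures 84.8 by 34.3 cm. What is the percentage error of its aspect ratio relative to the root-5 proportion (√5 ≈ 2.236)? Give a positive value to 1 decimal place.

Ratio = 84.8 / 34.3 ≈ 2.4723.
Ideal root-5 ≈ 2.2361. |2.4723 − 2.2361| / 2.2361 ≈ 10.56% → 10.6%.

10.6%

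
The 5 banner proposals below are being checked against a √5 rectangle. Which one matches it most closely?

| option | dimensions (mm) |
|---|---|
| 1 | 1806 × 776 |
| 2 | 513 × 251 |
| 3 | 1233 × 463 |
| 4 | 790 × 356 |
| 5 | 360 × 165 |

4

Ratios (long/short): 1 ≈ 2.327; 2 ≈ 2.044; 3 ≈ 2.663; 4 ≈ 2.219; 5 ≈ 2.182.
root-5 ≈ 2.236; option 4 is nearest (Δ 0.017).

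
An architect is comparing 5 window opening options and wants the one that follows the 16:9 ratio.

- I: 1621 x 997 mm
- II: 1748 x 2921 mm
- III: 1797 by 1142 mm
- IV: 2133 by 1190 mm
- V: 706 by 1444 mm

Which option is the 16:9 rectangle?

IV

Ratios (long/short): I ≈ 1.626; II ≈ 1.671; III ≈ 1.574; IV ≈ 1.792; V ≈ 2.045.
16:9 ≈ 1.778; option IV is nearest (Δ 0.014).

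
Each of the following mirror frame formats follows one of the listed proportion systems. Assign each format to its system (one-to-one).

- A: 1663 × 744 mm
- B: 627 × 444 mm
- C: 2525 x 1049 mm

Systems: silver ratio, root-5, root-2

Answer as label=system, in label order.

A=root-5, B=root-2, C=silver ratio

Ratios: A ≈ 2.235; B ≈ 1.412; C ≈ 2.407.
Targets: silver ratio ≈ 2.414; root-5 ≈ 2.236; root-2 ≈ 1.414.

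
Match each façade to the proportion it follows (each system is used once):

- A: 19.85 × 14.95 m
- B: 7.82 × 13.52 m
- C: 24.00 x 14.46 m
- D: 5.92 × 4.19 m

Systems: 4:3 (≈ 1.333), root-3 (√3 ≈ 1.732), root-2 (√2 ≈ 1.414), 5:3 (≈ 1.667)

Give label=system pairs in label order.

Ratios: A ≈ 1.328; B ≈ 1.729; C ≈ 1.660; D ≈ 1.413.
Targets: 4:3 ≈ 1.333; root-3 ≈ 1.732; root-2 ≈ 1.414; 5:3 ≈ 1.667.

A=4:3, B=root-3, C=5:3, D=root-2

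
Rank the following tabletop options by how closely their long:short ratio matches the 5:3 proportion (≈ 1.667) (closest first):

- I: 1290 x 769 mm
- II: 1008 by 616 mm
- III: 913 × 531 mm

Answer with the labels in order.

I, II, III

I: 1290/769 ≈ 1.678 → |1.678 − 1.667| = 0.011
II: 1008/616 ≈ 1.636 → |1.636 − 1.667| = 0.031
III: 913/531 ≈ 1.719 → |1.719 − 1.667| = 0.052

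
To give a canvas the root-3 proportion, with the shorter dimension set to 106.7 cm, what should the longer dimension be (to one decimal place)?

root-3 ≈ 1.73205.
Longer side = 106.7 × 1.73205 ≈ 184.810 → 184.8 cm.

184.8 cm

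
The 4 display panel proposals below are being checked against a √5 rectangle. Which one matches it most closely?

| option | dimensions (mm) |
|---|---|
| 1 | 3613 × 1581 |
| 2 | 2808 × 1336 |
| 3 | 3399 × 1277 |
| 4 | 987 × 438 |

4

Target root-5 ≈ 2.236.
1: 2.285 (Δ0.049)  2: 2.102 (Δ0.134)  3: 2.662 (Δ0.426)  4: 2.253 (Δ0.017)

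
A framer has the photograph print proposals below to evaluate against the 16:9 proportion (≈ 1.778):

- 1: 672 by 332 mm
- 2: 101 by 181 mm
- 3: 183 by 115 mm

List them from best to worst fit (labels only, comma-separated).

1: 672/332 ≈ 2.024 → |2.024 − 1.778| = 0.246
2: 181/101 ≈ 1.792 → |1.792 − 1.778| = 0.014
3: 183/115 ≈ 1.591 → |1.591 − 1.778| = 0.187

2, 3, 1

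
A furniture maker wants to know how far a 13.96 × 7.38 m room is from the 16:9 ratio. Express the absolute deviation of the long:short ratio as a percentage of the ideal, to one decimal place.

6.4%

Ratio = 13.96 / 7.38 ≈ 1.8916.
Ideal 16:9 ≈ 1.7778. |1.8916 − 1.7778| / 1.7778 ≈ 6.40% → 6.4%.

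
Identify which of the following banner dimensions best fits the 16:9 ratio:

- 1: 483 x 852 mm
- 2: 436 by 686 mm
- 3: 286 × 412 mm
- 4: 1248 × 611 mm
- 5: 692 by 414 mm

1

Target 16:9 ≈ 1.778.
1: 1.764 (Δ0.014)  2: 1.573 (Δ0.205)  3: 1.441 (Δ0.337)  4: 2.043 (Δ0.265)  5: 1.671 (Δ0.107)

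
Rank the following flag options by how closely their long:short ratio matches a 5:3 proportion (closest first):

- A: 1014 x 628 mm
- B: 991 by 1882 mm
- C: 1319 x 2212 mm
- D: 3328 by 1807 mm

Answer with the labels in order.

C, A, D, B

A: 1014/628 ≈ 1.615 → |1.615 − 1.667| = 0.052
B: 1882/991 ≈ 1.899 → |1.899 − 1.667| = 0.232
C: 2212/1319 ≈ 1.677 → |1.677 − 1.667| = 0.010
D: 3328/1807 ≈ 1.842 → |1.842 − 1.667| = 0.175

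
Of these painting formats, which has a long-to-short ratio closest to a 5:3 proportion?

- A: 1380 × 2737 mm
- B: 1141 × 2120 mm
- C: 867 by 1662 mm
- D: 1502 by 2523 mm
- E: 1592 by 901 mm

Ratios (long/short): A ≈ 1.983; B ≈ 1.858; C ≈ 1.917; D ≈ 1.680; E ≈ 1.767.
5:3 ≈ 1.667; option D is nearest (Δ 0.013).

D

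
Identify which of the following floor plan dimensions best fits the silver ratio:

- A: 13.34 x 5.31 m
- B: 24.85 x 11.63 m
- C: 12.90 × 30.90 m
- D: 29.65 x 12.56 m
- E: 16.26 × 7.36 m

Target silver ratio ≈ 2.414.
A: 2.512 (Δ0.098)  B: 2.137 (Δ0.277)  C: 2.395 (Δ0.019)  D: 2.361 (Δ0.053)  E: 2.209 (Δ0.205)

C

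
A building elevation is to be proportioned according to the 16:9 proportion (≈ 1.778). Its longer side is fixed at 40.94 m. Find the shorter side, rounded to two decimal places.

23.03 m

16:9 ≈ 1.77778.
Shorter side = 40.94 ÷ 1.77778 ≈ 23.0287 → 23.03 m.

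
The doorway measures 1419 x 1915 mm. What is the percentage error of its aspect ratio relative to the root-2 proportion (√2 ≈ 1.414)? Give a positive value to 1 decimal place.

Ratio = 1915 / 1419 ≈ 1.3495.
Ideal root-2 ≈ 1.4142. |1.3495 − 1.4142| / 1.4142 ≈ 4.58% → 4.6%.

4.6%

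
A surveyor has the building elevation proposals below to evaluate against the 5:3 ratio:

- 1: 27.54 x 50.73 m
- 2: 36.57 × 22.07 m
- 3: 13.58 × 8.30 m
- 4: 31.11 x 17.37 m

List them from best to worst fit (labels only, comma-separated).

1: 50.73/27.54 ≈ 1.842 → |1.842 − 1.667| = 0.175
2: 36.57/22.07 ≈ 1.657 → |1.657 − 1.667| = 0.010
3: 13.58/8.30 ≈ 1.636 → |1.636 − 1.667| = 0.031
4: 31.11/17.37 ≈ 1.791 → |1.791 − 1.667| = 0.124

2, 3, 4, 1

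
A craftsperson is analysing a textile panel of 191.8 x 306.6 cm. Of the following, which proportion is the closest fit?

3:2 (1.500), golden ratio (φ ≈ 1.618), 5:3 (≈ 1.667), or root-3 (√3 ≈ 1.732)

golden ratio

Ratio = 306.6 / 191.8 ≈ 1.599.
Distances: 3:2 1.500 (Δ 0.099); golden ratio 1.618 (Δ 0.019); 5:3 1.667 (Δ 0.068); root-3 1.732 (Δ 0.133).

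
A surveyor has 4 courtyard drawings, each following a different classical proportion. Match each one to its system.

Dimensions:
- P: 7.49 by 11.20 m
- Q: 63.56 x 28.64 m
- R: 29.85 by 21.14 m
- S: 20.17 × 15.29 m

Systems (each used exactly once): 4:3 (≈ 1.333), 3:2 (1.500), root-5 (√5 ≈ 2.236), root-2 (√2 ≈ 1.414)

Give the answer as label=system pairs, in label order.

P=3:2, Q=root-5, R=root-2, S=4:3

Ratios: P ≈ 1.495; Q ≈ 2.219; R ≈ 1.412; S ≈ 1.319.
Targets: 4:3 ≈ 1.333; 3:2 ≈ 1.500; root-5 ≈ 2.236; root-2 ≈ 1.414.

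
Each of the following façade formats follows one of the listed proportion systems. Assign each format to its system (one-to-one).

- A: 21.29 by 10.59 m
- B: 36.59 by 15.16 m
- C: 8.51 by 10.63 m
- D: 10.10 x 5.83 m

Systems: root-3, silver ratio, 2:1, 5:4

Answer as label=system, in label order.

A=2:1, B=silver ratio, C=5:4, D=root-3

A = 21.29/10.59 ≈ 2.010 → 2:1 (2.000)
B = 36.59/15.16 ≈ 2.414 → silver ratio (2.414)
C = 10.63/8.51 ≈ 1.249 → 5:4 (1.250)
D = 10.10/5.83 ≈ 1.732 → root-3 (1.732)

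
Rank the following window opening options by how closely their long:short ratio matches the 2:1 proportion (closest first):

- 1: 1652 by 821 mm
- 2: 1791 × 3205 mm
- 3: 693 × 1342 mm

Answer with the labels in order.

Ratios: 1 = 1652 / 821 ≈ 2.012; 2 = 3205 / 1791 ≈ 1.790; 3 = 1342 / 693 ≈ 1.937.
|Δ from 2.000|: 1 0.012; 2 0.210; 3 0.063.

1, 3, 2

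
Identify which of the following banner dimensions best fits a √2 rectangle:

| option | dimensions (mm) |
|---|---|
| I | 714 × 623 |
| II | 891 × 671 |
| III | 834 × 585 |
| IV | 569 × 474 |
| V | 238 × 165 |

Ratios (long/short): I ≈ 1.146; II ≈ 1.328; III ≈ 1.426; IV ≈ 1.200; V ≈ 1.442.
root-2 ≈ 1.414; option III is nearest (Δ 0.012).

III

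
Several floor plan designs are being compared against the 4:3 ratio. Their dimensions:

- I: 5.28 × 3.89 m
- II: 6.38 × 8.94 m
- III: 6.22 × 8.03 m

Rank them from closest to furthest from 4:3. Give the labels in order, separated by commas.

I: 5.28/3.89 ≈ 1.357 → |1.357 − 1.333| = 0.024
II: 8.94/6.38 ≈ 1.401 → |1.401 − 1.333| = 0.068
III: 8.03/6.22 ≈ 1.291 → |1.291 − 1.333| = 0.042

I, III, II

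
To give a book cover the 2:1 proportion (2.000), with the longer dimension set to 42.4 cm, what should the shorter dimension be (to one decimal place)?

21.2 cm

2:1 = 2.00000.
Shorter side = 42.4 ÷ 2.00000 ≈ 21.200 → 21.2 cm.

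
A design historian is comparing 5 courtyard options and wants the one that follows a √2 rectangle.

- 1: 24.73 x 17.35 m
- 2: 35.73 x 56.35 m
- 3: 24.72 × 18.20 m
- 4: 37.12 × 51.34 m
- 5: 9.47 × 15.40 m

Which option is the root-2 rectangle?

1

Ratios (long/short): 1 ≈ 1.425; 2 ≈ 1.577; 3 ≈ 1.358; 4 ≈ 1.383; 5 ≈ 1.626.
root-2 ≈ 1.414; option 1 is nearest (Δ 0.011).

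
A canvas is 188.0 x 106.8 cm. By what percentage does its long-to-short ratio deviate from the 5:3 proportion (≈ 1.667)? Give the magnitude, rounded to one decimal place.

Ratio = 188.0 / 106.8 ≈ 1.7603.
Ideal 5:3 ≈ 1.6667. |1.7603 − 1.6667| / 1.6667 ≈ 5.62% → 5.6%.

5.6%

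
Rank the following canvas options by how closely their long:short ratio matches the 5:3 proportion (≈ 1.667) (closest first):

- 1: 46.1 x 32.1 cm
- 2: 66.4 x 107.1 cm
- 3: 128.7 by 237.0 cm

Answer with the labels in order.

2, 3, 1

Ratios: 1 = 46.1 / 32.1 ≈ 1.436; 2 = 107.1 / 66.4 ≈ 1.613; 3 = 237.0 / 128.7 ≈ 1.841.
|Δ from 1.667|: 1 0.231; 2 0.054; 3 0.174.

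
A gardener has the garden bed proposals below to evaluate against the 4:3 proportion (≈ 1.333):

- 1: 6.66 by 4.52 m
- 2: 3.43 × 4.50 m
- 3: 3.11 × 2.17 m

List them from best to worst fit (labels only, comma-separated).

2, 3, 1

1: 6.66/4.52 ≈ 1.473 → |1.473 − 1.333| = 0.140
2: 4.50/3.43 ≈ 1.312 → |1.312 − 1.333| = 0.021
3: 3.11/2.17 ≈ 1.433 → |1.433 − 1.333| = 0.100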